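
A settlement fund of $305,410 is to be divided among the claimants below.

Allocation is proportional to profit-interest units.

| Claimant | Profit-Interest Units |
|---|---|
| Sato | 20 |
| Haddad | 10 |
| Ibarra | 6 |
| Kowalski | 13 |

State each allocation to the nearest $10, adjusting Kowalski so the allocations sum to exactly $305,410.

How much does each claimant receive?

Profit-interest units total: 49.
Proportional shares: Sato 20/49 × $305,410 = 124,657.14; Haddad 10/49 × $305,410 = 62,328.57; Ibarra 6/49 × $305,410 = 37,397.14; Kowalski 13/49 × $305,410 = 81,027.14.
At nearest $10: Sato $124,660; Haddad $62,330; Ibarra $37,400; Kowalski $81,030. Sum = $305,420.
Difference $305,410 − $305,420 = −$10 applied to Kowalski: Kowalski becomes $81,020.

Sato: $124,660 · Haddad: $62,330 · Ibarra: $37,400 · Kowalski: $81,020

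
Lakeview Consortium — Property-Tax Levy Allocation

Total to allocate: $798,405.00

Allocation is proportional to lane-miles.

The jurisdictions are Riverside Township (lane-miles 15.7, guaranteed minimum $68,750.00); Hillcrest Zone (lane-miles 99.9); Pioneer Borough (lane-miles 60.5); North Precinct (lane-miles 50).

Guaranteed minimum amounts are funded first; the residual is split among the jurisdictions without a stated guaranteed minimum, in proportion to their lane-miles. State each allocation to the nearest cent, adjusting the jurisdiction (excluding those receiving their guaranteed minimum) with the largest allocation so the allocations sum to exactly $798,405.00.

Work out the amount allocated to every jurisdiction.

Fund the minimums — Riverside Township $68,750.00. Residual $729,655.00.
Residual split over remaining lane-miles 210.4: Hillcrest Zone 346,447.4073 → $346,447.41; Pioneer Borough 209,810.4919 → $209,810.49; North Precinct 173,397.1008 → $173,397.10.

Riverside Township: $68,750.00 | Hillcrest Zone: $346,447.41 | Pioneer Borough: $209,810.49 | North Precinct: $173,397.10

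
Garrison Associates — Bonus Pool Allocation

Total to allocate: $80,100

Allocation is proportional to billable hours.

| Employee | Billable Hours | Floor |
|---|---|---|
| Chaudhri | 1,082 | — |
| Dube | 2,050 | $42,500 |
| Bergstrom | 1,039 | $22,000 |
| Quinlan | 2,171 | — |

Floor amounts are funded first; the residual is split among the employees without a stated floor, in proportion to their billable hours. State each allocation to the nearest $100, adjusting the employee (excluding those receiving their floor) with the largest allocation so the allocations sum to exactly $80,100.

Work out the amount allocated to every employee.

Chaudhri: $5,200; Dube: $42,500; Bergstrom: $22,000; Quinlan: $10,400

Fund the minimums — Dube $42,500; Bergstrom $22,000. Residual $15,600.
Residual split over remaining billable hours 3,253: Chaudhri 5,188.81 → $5,200; Quinlan 10,411.19 → $10,400.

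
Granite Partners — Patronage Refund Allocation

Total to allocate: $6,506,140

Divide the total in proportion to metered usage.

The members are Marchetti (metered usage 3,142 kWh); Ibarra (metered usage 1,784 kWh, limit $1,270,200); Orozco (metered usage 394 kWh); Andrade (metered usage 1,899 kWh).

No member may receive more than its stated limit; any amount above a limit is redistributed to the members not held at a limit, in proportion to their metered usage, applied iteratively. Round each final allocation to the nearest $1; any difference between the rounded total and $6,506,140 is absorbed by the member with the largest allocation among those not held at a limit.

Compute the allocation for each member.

Marchetti: $3,026,922 | Ibarra: $1,270,200 | Orozco: $379,570 | Andrade: $1,829,448

Combined metered usage = 7,219.
Pro-rata shares before constraints: Marchetti 2,831,734.57; Ibarra 1,607,834.02; Orozco 355,093.39; Andrade 1,711,478.02.
Capped: Ibarra ($1,270,200); remaining pool $5,235,940 reallocated over remaining metered usage 5,435.
Redistributed shares: Marchetti 3,026,922.44 → $3,026,922; Orozco 379,569.52 → $379,570; Andrade 1,829,448.03 → $1,829,448.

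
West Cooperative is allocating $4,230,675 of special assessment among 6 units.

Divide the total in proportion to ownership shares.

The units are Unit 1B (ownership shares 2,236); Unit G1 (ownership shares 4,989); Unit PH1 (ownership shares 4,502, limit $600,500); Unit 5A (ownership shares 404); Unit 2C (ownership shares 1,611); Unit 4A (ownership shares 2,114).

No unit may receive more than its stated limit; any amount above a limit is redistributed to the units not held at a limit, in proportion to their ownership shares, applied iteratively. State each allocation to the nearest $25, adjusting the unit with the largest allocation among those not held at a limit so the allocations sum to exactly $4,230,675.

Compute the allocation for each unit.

Unit 1B: $714,900; Unit G1: $1,595,125; Unit PH1: $600,500; Unit 5A: $129,175; Unit 2C: $515,075; Unit 4A: $675,900

Total ownership shares = 15,856.
Unconstrained shares: Unit 1B 596,606.29; Unit G1 1,331,157.77; Unit PH1 1,201,217.13; Unit 5A 107,794.70; Unit 2C 429,844.69; Unit 4A 564,054.42.
Cap binds for Unit PH1 ($600,500); remaining pool $3,630,175 reallocated over remaining ownership shares 11,354.
Redistributed shares: Unit 1B 714,908.52 → $714,900; Unit G1 1,595,115.65 → $1,595,125; Unit 5A 129,169.52 → $129,175; Unit 2C 515,079.44 → $515,075; Unit 4A 675,901.88 → $675,900.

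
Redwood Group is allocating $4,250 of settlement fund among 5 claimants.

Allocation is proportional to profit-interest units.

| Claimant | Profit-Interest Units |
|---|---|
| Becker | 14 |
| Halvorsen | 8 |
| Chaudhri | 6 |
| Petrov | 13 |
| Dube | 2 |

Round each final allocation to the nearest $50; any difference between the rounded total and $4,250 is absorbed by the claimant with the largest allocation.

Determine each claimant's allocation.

Combined profit-interest units = 43.
Proportional shares: Becker 14/43 × $4,250 = 1,383.72; Halvorsen 8/43 × $4,250 = 790.70; Chaudhri 6/43 × $4,250 = 593.02; Petrov 13/43 × $4,250 = 1,284.88; Dube 2/43 × $4,250 = 197.67.
After rounding ($50): Becker $1,400; Halvorsen $800; Chaudhri $600; Petrov $1,300; Dube $200. Sum = $4,300.
Difference $4,250 − $4,300 = −$50 applied to largest allocation (Becker): Becker becomes $1,350.

Becker: $1,350 | Halvorsen: $800 | Chaudhri: $600 | Petrov: $1,300 | Dube: $200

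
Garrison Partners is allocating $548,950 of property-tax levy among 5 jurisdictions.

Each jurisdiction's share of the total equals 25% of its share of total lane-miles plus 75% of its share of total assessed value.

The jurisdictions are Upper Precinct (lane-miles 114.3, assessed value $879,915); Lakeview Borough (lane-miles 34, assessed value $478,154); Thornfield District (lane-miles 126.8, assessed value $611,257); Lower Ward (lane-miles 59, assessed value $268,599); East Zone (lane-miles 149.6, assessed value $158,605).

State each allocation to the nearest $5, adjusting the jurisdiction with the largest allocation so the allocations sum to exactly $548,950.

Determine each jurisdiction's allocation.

Lane-miles total 483.7; assessed value total 2,396,530.
Blended shares (25% lane-miles + 75% assessed value): Upper Precinct 0.3344; Lakeview Borough 0.1672; Thornfield District 0.2568; Lower Ward 0.1146; East Zone 0.1270.
Raw shares: Upper Precinct 183,594.93; Lakeview Borough 91,791.22; Thornfield District 140,987.31; Lower Ward 62,883.78; East Zone 69,692.76.
At nearest $5: Upper Precinct $183,595; Lakeview Borough $91,790; Thornfield District $140,985; Lower Ward $62,885; East Zone $69,695. Sum = $548,950.
Sum already equals the total — no adjustment.

Upper Precinct: $183,595; Lakeview Borough: $91,790; Thornfield District: $140,985; Lower Ward: $62,885; East Zone: $69,695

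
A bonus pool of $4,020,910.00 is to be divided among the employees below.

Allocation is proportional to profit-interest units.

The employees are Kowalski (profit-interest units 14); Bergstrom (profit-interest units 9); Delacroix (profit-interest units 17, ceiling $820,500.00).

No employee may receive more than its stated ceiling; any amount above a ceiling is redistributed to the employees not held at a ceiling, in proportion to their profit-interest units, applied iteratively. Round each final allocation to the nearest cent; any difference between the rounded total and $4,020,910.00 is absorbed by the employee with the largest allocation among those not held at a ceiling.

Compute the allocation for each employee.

Kowalski: $1,948,075.65 · Bergstrom: $1,252,334.35 · Delacroix: $820,500.00

Total profit-interest units = 40.
Unconstrained shares: Kowalski 1,407,318.5000; Bergstrom 904,704.7500; Delacroix 1,708,886.7500.
Held at cap: Delacroix ($820,500.00); residual $3,200,410.00 reallocated over remaining profit-interest units 23.
Shares after redistribution: Kowalski 1,948,075.6522 → $1,948,075.65; Bergstrom 1,252,334.3478 → $1,252,334.35.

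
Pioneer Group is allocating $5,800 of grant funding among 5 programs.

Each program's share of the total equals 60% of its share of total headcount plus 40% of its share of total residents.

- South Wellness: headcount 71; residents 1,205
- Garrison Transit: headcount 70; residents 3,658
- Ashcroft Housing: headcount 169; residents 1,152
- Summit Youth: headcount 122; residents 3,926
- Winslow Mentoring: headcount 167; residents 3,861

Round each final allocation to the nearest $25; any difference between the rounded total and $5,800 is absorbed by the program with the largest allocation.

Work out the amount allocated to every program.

Headcount total 599; residents total 13,802.
Blended shares (60% headcount + 40% residents): South Wellness 0.1060; Garrison Transit 0.1761; Ashcroft Housing 0.2027; Summit Youth 0.2360; Winslow Mentoring 0.2792.
Raw shares: South Wellness 615.04; Garrison Transit 1,021.56; Ashcroft Housing 1,175.48; Summit Youth 1,368.71; Winslow Mentoring 1,619.22.
Rounded to nearest $25: South Wellness $625; Garrison Transit $1,025; Ashcroft Housing $1,175; Summit Youth $1,375; Winslow Mentoring $1,625. Sum = $5,825.
Difference $5,800 − $5,825 = −$25 applied to largest allocation (Winslow Mentoring): Winslow Mentoring becomes $1,600.

South Wellness: $625 | Garrison Transit: $1,025 | Ashcroft Housing: $1,175 | Summit Youth: $1,375 | Winslow Mentoring: $1,600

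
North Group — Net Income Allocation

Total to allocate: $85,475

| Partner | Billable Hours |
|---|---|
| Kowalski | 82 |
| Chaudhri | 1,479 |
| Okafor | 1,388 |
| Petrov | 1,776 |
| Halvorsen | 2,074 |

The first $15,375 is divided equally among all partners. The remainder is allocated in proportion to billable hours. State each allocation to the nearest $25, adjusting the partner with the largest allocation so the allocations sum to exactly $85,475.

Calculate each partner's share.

Kowalski: $3,925 · Chaudhri: $18,325 · Okafor: $17,375 · Petrov: $21,375 · Halvorsen: $24,475

$15,375 shared equally gives $3,075 per partner.
Remainder $70,100 by billable hours (total 6,799): Kowalski 845.45 → $850; Chaudhri 15,248.99 → $15,250; Okafor 14,310.75 → $14,300; Petrov 18,311.16 → $18,300; Halvorsen 21,383.64 → $21,375.
Rounding difference +$25 on remainder applied to Halvorsen.
Totals: Kowalski $3,075 + $850 = $3,925; Chaudhri $3,075 + $15,250 = $18,325; Okafor $3,075 + $14,300 = $17,375; Petrov $3,075 + $18,300 = $21,375; Halvorsen $3,075 + $21,400 = $24,475.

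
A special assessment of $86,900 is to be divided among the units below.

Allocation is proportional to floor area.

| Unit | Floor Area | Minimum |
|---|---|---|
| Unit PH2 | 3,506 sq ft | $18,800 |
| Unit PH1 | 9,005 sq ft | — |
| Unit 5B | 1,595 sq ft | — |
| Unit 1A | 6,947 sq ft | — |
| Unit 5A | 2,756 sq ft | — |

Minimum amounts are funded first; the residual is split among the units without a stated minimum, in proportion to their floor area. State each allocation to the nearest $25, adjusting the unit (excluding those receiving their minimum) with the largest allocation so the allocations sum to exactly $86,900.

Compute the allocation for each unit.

Guaranteed amounts: Unit PH2 $18,800. Balance $68,100.
Balance split over remaining floor area 20,303: Unit PH1 30,204.43 → $30,200; Unit 5B 5,349.92 → $5,350; Unit 1A 23,301.52 → $23,300; Unit 5A 9,244.13 → $9,250.

Unit PH2: $18,800 · Unit PH1: $30,200 · Unit 5B: $5,350 · Unit 1A: $23,300 · Unit 5A: $9,250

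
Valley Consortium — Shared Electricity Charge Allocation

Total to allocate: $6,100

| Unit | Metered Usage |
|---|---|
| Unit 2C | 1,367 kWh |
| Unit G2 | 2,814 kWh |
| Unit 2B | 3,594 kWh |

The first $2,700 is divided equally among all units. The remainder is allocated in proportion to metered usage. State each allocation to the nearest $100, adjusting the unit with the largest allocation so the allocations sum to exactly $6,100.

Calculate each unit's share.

First tranche $2,700 split equally: $900 each.
Remainder $3,400 by metered usage (total 7,775): Unit 2C 597.79 → $600; Unit G2 1,230.56 → $1,200; Unit 2B 1,571.65 → $1,600.
Totals: Unit 2C $900 + $600 = $1,500; Unit G2 $900 + $1,200 = $2,100; Unit 2B $900 + $1,600 = $2,500.

Unit 2C: $1,500 | Unit G2: $2,100 | Unit 2B: $2,500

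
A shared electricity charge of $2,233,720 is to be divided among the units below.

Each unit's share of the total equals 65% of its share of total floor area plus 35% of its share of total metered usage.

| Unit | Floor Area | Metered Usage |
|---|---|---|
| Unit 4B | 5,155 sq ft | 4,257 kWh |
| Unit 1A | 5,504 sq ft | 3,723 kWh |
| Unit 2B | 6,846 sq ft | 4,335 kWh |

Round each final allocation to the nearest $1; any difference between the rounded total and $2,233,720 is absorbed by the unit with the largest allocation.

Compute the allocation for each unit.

Unit 4B: $697,822 · Unit 1A: $692,868 · Unit 2B: $843,030

Totals — floor area 17,505, metered usage 12,315.
Blended shares (65% floor area + 35% metered usage): Unit 4B 0.3124; Unit 1A 0.3102; Unit 2B 0.3774.
Proportional shares: Unit 4B 697,821.59; Unit 1A 692,868.40; Unit 2B 843,030.01.
Rounded to nearest $1: Unit 4B $697,822; Unit 1A $692,868; Unit 2B $843,030. Sum = $2,233,720.
No rounding difference to absorb.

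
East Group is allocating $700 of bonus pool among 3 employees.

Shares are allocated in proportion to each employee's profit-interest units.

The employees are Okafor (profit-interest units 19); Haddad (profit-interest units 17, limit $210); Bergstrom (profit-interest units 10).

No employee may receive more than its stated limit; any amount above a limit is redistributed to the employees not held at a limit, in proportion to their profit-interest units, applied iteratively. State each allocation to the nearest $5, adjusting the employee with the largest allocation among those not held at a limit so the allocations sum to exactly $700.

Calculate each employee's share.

Combined profit-interest units = 46.
Pro-rata shares before constraints: Okafor 289.13; Haddad 258.70; Bergstrom 152.17.
Held at cap: Haddad ($210); balance $490 reallocated over remaining profit-interest units 29.
Redistributed shares: Okafor 321.03 → $320; Bergstrom 168.97 → $170.

Okafor: $320 · Haddad: $210 · Bergstrom: $170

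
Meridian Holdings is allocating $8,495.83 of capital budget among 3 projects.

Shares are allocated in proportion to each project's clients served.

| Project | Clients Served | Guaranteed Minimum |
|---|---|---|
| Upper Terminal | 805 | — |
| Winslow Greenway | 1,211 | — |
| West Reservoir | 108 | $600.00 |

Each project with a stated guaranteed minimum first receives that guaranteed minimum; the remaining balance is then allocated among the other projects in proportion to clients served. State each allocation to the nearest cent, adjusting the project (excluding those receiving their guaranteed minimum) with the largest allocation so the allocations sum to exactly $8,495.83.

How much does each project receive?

Fund the minimums — West Reservoir $600.00. Remaining pool $7,895.83.
Remaining pool split over remaining clients served 2,016: Upper Terminal 3,152.8488 → $3,152.85; Winslow Greenway 4,742.9812 → $4,742.98.

Upper Terminal: $3,152.85 · Winslow Greenway: $4,742.98 · West Reservoir: $600.00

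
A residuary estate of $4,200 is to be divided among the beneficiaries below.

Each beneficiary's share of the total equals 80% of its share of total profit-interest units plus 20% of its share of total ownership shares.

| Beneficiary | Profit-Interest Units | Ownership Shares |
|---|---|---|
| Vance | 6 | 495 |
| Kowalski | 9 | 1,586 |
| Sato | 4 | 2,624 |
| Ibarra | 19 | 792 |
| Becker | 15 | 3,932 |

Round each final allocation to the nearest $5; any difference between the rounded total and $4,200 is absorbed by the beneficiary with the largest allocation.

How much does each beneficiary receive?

Vance: $425 · Kowalski: $710 · Sato: $485 · Ibarra: $1,275 · Becker: $1,305

Profit-interest units total 53; ownership shares total 9,429.
Blended shares (80% profit-interest units + 20% ownership shares): Vance 0.1011; Kowalski 0.1695; Sato 0.1160; Ibarra 0.3036; Becker 0.3098.
Proportional shares: Vance 424.48; Kowalski 711.86; Sato 487.35; Ibarra 1,275.09; Becker 1,301.23.
Rounded to nearest $5: Vance $425; Kowalski $710; Sato $485; Ibarra $1,275; Becker $1,300. Sum = $4,195.
Difference $4,200 − $4,195 = +$5 applied to largest allocation (Becker): Becker becomes $1,305.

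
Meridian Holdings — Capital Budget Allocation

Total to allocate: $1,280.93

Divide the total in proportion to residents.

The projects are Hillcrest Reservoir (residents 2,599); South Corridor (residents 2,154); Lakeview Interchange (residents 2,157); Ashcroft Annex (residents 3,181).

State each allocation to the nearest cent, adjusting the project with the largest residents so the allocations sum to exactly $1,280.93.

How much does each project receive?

Hillcrest Reservoir: $329.91 · South Corridor: $273.42 · Lakeview Interchange: $273.80 · Ashcroft Annex: $403.80

Sum of residents: 2,599 + 2,154 + 2,157 + 3,181 = 10,091.
Proportional shares: Hillcrest Reservoir 329.9115; South Corridor 273.4242; Lakeview Interchange 273.80498; Ashcroft Annex 403.7893.
At nearest cent: Hillcrest Reservoir $329.91; South Corridor $273.42; Lakeview Interchange $273.80; Ashcroft Annex $403.79. Sum = $1,280.92.
Difference $1,280.93 − $1,280.92 = +$0.01 applied to largest residents (Ashcroft Annex): Ashcroft Annex becomes $403.80.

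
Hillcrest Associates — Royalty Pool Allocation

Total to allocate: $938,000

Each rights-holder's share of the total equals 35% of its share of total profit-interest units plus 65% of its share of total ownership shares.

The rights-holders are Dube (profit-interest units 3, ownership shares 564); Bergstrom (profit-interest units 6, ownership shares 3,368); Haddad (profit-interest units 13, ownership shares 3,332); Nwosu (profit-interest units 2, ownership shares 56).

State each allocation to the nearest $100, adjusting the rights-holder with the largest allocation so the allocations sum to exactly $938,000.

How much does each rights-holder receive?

Totals — profit-interest units 24, ownership shares 7,320.
Blended shares (35% profit-interest units + 65% ownership shares): Dube 0.0938; Bergstrom 0.3866; Haddad 0.4855; Nwosu 0.0341.
Unrounded shares: Dube 88,014.39; Bergstrom 362,603.63; Haddad 455,359.28; Nwosu 32,022.70.
Rounded to nearest $100: Dube $88,000; Bergstrom $362,600; Haddad $455,400; Nwosu $32,000. Sum = $938,000.
No rounding difference to absorb.

Dube: $88,000 | Bergstrom: $362,600 | Haddad: $455,400 | Nwosu: $32,000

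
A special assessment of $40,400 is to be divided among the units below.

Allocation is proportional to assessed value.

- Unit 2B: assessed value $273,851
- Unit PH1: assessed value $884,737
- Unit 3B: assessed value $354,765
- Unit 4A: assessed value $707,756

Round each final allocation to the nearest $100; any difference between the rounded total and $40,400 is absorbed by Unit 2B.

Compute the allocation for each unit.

Unit 2B: $4,900 · Unit PH1: $16,100 · Unit 3B: $6,500 · Unit 4A: $12,900

Combined assessed value = 2,221,109.
Raw shares: Unit 2B 273,851/2,221,109 × $40,400 = 4,981.11; Unit PH1 884,737/2,221,109 × $40,400 = 16,092.58; Unit 3B 354,765/2,221,109 × $40,400 = 6,452.86; Unit 4A 707,756/2,221,109 × $40,400 = 12,873.45.
After rounding ($100): Unit 2B $5,000; Unit PH1 $16,100; Unit 3B $6,500; Unit 4A $12,900. Sum = $40,500.
Difference $40,400 − $40,500 = −$100 applied to Unit 2B: Unit 2B becomes $4,900.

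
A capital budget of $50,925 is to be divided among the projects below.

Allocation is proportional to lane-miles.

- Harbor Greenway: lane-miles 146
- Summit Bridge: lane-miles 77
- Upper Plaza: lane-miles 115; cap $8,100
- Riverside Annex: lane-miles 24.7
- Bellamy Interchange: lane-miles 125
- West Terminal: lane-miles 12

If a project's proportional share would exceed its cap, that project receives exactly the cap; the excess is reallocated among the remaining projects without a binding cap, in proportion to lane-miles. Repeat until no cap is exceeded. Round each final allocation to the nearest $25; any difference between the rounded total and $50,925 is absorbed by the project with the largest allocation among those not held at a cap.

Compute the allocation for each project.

Harbor Greenway: $16,250; Summit Bridge: $8,575; Upper Plaza: $8,100; Riverside Annex: $2,750; Bellamy Interchange: $13,925; West Terminal: $1,325

Sum of lane-miles: 499.7.
Proportional shares (ignoring caps): Harbor Greenway 14,879.03; Summit Bridge 7,847.16; Upper Plaza 11,719.78; Riverside Annex 2,517.21; Bellamy Interchange 12,738.89; West Terminal 1,222.93.
Held at cap: Upper Plaza ($8,100); remaining pool $42,825 reallocated over remaining lane-miles 384.7.
Redistributed shares: Harbor Greenway 16,252.79 → $16,250; Summit Bridge 8,571.68 → $8,575; Riverside Annex 2,749.62 → $2,750; Bellamy Interchange 13,915.06 → $13,925; West Terminal 1,335.85 → $1,325.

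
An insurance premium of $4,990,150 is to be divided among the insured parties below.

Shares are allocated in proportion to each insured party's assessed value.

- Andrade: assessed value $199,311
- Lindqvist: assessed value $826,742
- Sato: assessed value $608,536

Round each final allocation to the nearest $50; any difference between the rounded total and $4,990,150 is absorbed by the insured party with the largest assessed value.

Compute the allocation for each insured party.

Sum of assessed value: 1,634,589.
Raw shares: Andrade 199,311/1,634,589 × $4,990,150 = 608,465.97; Lindqvist 826,742/1,634,589 × $4,990,150 = 2,523,916.77; Sato 608,536/1,634,589 × $4,990,150 = 1,857,767.26.
Rounded to nearest $50: Andrade $608,450; Lindqvist $2,523,900; Sato $1,857,750. Sum = $4,990,100.
Difference $4,990,150 − $4,990,100 = +$50 applied to largest assessed value (Lindqvist): Lindqvist becomes $2,523,950.

Andrade: $608,450; Lindqvist: $2,523,950; Sato: $1,857,750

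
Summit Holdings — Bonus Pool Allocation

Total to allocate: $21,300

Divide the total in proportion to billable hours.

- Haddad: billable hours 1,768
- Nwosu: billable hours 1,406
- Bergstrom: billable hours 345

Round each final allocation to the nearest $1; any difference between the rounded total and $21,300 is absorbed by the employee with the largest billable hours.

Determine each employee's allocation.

Billable hours total: 3,519.
Unrounded shares: Haddad 1,768/3,519 × $21,300 = 10,701.45; Nwosu 1,406/3,519 × $21,300 = 8,510.32; Bergstrom 345/3,519 × $21,300 = 2,088.24.
Rounded to nearest $1: Haddad $10,701; Nwosu $8,510; Bergstrom $2,088. Sum = $21,299.
Difference $21,300 − $21,299 = +$1 applied to largest billable hours (Haddad): Haddad becomes $10,702.

Haddad: $10,702 · Nwosu: $8,510 · Bergstrom: $2,088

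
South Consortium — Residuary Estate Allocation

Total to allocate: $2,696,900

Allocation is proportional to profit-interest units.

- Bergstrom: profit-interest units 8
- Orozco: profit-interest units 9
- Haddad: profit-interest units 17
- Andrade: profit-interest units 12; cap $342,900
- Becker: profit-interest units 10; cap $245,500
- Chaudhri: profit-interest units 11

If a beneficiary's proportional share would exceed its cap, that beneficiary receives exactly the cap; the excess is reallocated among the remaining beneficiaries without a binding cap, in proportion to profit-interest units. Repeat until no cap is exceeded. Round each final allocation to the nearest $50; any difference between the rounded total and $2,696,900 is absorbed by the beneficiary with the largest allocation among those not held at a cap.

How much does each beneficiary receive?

Sum of profit-interest units: 67.
Unconstrained shares: Bergstrom 322,017.91; Orozco 362,270.15; Haddad 684,288.06; Andrade 483,026.87; Becker 402,522.39; Chaudhri 442,774.63.
Held at cap: Andrade ($342,900), Becker ($245,500); remaining pool $2,108,500 reallocated over remaining profit-interest units 45.
Redistributed shares: Bergstrom 374,844.44 → $374,850; Orozco 421,700.00 → $421,700; Haddad 796,544.44 → $796,550; Chaudhri 515,411.11 → $515,400.

Bergstrom: $374,850 · Orozco: $421,700 · Haddad: $796,550 · Andrade: $342,900 · Becker: $245,500 · Chaudhri: $515,400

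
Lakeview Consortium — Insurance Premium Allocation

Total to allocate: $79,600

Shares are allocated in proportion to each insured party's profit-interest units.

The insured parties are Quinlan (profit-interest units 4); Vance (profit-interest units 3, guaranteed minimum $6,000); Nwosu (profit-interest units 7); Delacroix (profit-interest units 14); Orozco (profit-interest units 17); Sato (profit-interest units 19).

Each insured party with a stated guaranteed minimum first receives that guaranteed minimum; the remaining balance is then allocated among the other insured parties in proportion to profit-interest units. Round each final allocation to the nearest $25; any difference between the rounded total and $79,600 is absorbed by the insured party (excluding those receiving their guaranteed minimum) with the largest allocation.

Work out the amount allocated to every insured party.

Minimums first: Vance $6,000. Remaining pool $73,600.
Remaining pool split over remaining profit-interest units 61: Quinlan 4,826.23 → $4,825; Nwosu 8,445.90 → $8,450; Delacroix 16,891.80 → $16,900; Orozco 20,511.48 → $20,500; Sato 22,924.59 → $22,925.

Quinlan: $4,825 | Vance: $6,000 | Nwosu: $8,450 | Delacroix: $16,900 | Orozco: $20,500 | Sato: $22,925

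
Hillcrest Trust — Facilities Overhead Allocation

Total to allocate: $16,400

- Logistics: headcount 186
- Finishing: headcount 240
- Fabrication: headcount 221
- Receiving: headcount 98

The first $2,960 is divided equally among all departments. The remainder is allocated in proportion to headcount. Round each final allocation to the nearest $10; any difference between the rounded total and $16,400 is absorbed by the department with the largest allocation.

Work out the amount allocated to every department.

$2,960 shared equally gives $740 per department.
Remainder $13,440 by headcount (total 745): Logistics 3,355.49 → $3,360; Finishing 4,329.66 → $4,330; Fabrication 3,986.90 → $3,990; Receiving 1,767.95 → $1,770.
Rounding difference −$10 on remainder applied to Finishing.
Totals: Logistics $740 + $3,360 = $4,100; Finishing $740 + $4,320 = $5,060; Fabrication $740 + $3,990 = $4,730; Receiving $740 + $1,770 = $2,510.

Logistics: $4,100; Finishing: $5,060; Fabrication: $4,730; Receiving: $2,510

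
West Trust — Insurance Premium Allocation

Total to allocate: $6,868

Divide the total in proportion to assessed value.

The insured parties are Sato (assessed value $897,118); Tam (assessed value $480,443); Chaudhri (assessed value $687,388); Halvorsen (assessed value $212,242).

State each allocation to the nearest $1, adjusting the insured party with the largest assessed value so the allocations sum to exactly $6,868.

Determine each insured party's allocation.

Sato: $2,706 | Tam: $1,449 | Chaudhri: $2,073 | Halvorsen: $640

Combined assessed value = 897,118 + 480,443 + 687,388 + 212,242 = 2,277,191.
Unrounded shares: Sato 2,705.70; Tam 1,449.01; Chaudhri 2,073.16; Halvorsen 640.12.
At nearest $1: Sato $2,706; Tam $1,449; Chaudhri $2,073; Halvorsen $640. Sum = $6,868.
Rounded total matches; no reconciliation needed.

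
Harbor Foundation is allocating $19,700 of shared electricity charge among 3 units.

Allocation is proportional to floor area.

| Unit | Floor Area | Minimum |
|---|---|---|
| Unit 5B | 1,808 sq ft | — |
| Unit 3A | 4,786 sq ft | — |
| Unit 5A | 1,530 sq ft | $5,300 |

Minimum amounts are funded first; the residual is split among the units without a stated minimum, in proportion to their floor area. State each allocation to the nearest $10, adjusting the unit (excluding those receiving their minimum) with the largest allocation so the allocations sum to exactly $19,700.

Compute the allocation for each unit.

Guaranteed amounts: Unit 5A $5,300. Balance $14,400.
Balance split over remaining floor area 6,594: Unit 5B 3,948.32 → $3,950; Unit 3A 10,451.68 → $10,450.

Unit 5B: $3,950; Unit 3A: $10,450; Unit 5A: $5,300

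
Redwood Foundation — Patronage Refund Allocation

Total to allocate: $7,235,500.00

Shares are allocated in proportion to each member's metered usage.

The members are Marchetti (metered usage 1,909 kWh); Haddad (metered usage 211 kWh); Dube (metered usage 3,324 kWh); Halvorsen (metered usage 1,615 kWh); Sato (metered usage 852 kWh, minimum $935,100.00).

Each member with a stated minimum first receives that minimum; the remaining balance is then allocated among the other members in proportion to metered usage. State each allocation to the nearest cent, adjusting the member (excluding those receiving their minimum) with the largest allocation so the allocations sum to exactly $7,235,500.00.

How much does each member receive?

Guaranteed amounts: Sato $935,100.00. Balance $6,300,400.00.
Balance split over remaining metered usage 7,059: Marchetti 1,703,848.0805 → $1,703,848.08; Haddad 188,324.7485 → $188,324.75; Dube 2,966,784.1904 → $2,966,784.19; Halvorsen 1,441,442.9806 → $1,441,442.98.

Marchetti: $1,703,848.08 | Haddad: $188,324.75 | Dube: $2,966,784.19 | Halvorsen: $1,441,442.98 | Sato: $935,100.00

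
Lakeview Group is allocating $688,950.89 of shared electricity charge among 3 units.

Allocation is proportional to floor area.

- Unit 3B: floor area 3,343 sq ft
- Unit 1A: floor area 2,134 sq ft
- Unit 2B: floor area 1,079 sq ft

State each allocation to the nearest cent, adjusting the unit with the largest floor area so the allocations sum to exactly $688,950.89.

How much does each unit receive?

Total floor area = 3,343 + 2,134 + 1,079 = 6,556.
Proportional shares: Unit 3B 351,306.1051; Unit 1A 224,255.8266; Unit 2B 113,388.9583.
At nearest cent: Unit 3B $351,306.11; Unit 1A $224,255.83; Unit 2B $113,388.96. Sum = $688,950.90.
Difference $688,950.89 − $688,950.90 = −$0.01 applied to largest floor area (Unit 3B): Unit 3B becomes $351,306.10.

Unit 3B: $351,306.10 · Unit 1A: $224,255.83 · Unit 2B: $113,388.96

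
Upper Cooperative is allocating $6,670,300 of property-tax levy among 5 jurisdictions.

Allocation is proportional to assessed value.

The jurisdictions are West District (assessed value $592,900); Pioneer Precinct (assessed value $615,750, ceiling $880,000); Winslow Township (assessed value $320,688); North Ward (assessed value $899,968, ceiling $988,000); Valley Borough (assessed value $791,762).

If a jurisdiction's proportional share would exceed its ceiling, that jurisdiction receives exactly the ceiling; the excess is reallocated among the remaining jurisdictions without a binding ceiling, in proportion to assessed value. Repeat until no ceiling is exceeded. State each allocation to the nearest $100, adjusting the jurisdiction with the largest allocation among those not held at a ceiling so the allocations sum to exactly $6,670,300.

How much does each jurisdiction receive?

West District: $1,669,600 · Pioneer Precinct: $880,000 · Winslow Township: $903,100 · North Ward: $988,000 · Valley Borough: $2,229,600

Total assessed value = 3,221,068.
Proportional shares (ignoring caps): West District 1,227,798.01; Pioneer Precinct 1,275,116.58; Winslow Township 664,091.90; North Ward 1,863,685.13; Valley Borough 1,639,608.37.
Held at cap: Pioneer Precinct ($880,000), North Ward ($988,000); balance $4,802,300 reallocated over remaining assessed value 1,705,350.
Remaining shares: West District 1,669,618.36 → $1,669,600; Winslow Township 903,063.88 → $903,100; Valley Borough 2,229,617.76 → $2,229,600.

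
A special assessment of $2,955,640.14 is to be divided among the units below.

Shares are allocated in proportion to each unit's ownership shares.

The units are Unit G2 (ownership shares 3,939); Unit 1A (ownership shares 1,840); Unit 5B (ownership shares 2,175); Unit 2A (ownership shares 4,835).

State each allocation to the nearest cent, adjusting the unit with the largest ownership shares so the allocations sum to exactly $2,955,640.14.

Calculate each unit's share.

Unit G2: $910,334.39 | Unit 1A: $425,238.71 | Unit 5B: $502,659.89 | Unit 2A: $1,117,407.15

Sum of ownership shares: 3,939 + 1,840 + 2,175 + 4,835 = 12,789.
Pro-rata amounts: Unit G2 910,334.3898; Unit 1A 425,238.7096; Unit 5B 502,659.8878; Unit 2A 1,117,407.1528.
After rounding (cent): Unit G2 $910,334.39; Unit 1A $425,238.71; Unit 5B $502,659.89; Unit 2A $1,117,407.15. Sum = $2,955,640.14.
No rounding difference to absorb.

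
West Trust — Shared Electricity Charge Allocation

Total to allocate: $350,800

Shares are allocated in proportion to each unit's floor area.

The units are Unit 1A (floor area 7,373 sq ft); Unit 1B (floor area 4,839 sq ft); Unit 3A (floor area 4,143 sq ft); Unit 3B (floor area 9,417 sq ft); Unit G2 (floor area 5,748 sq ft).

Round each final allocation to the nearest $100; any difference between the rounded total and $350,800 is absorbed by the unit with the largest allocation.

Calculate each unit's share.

Unit 1A: $82,100 · Unit 1B: $53,900 · Unit 3A: $46,100 · Unit 3B: $104,700 · Unit G2: $64,000

Sum of floor area: 31,520.
Pro-rata amounts: Unit 1A 7,373/31,520 × $350,800 = 82,057.37; Unit 1B 4,839/31,520 × $350,800 = 53,855.37; Unit 3A 4,143/31,520 × $350,800 = 46,109.28; Unit 3B 9,417/31,520 × $350,800 = 104,805.95; Unit G2 5,748/31,520 × $350,800 = 63,972.03.
After rounding ($100): Unit 1A $82,100; Unit 1B $53,900; Unit 3A $46,100; Unit 3B $104,800; Unit G2 $64,000. Sum = $350,900.
Difference $350,800 − $350,900 = −$100 applied to largest allocation (Unit 3B): Unit 3B becomes $104,700.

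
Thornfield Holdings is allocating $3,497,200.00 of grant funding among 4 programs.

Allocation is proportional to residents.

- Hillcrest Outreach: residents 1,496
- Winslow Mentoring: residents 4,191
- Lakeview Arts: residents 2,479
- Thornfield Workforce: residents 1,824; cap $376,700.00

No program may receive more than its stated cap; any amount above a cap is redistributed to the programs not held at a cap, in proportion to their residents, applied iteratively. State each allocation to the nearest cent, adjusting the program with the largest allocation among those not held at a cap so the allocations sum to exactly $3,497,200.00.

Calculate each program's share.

Combined residents = 9,990.
Proportional shares (ignoring caps): Hillcrest Outreach 523,704.8248; Winslow Mentoring 1,467,143.6637; Lakeview Arts 867,823.7037; Thornfield Workforce 638,527.8078.
Capped: Thornfield Workforce ($376,700.00); residual $3,120,500.00 reallocated over remaining residents 8,166.
Shares after redistribution: Hillcrest Outreach 571,671.3201 → $571,671.32; Winslow Mentoring 1,601,520.3894 → $1,601,520.39; Lakeview Arts 947,308.2905 → $947,308.29.

Hillcrest Outreach: $571,671.32 · Winslow Mentoring: $1,601,520.39 · Lakeview Arts: $947,308.29 · Thornfield Workforce: $376,700.00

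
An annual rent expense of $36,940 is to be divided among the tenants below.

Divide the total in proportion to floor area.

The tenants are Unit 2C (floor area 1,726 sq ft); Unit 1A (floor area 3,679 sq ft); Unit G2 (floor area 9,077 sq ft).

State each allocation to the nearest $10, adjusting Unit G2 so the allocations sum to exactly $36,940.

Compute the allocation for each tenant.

Unit 2C: $4,400 | Unit 1A: $9,380 | Unit G2: $23,160

Sum of floor area: 14,482.
Proportional shares: Unit 2C 1,726/14,482 × $36,940 = 4,402.60; Unit 1A 3,679/14,482 × $36,940 = 9,384.22; Unit G2 9,077/14,482 × $36,940 = 23,153.18.
At nearest $10: Unit 2C $4,400; Unit 1A $9,380; Unit G2 $23,150. Sum = $36,930.
Difference $36,940 − $36,930 = +$10 applied to Unit G2: Unit G2 becomes $23,160.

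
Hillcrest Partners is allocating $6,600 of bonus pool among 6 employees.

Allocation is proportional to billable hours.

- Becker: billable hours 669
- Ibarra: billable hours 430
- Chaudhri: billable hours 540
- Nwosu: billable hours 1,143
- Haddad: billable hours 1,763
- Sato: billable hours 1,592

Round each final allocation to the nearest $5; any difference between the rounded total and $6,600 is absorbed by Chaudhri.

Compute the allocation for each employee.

Sum of billable hours: 6,137.
Raw shares: Becker 669/6,137 × $6,600 = 719.47; Ibarra 430/6,137 × $6,600 = 462.44; Chaudhri 540/6,137 × $6,600 = 580.74; Nwosu 1,143/6,137 × $6,600 = 1,229.23; Haddad 1,763/6,137 × $6,600 = 1,896.01; Sato 1,592/6,137 × $6,600 = 1,712.11.
After rounding ($5): Becker $720; Ibarra $460; Chaudhri $580; Nwosu $1,230; Haddad $1,895; Sato $1,710. Sum = $6,595.
Difference $6,600 − $6,595 = +$5 applied to Chaudhri: Chaudhri becomes $585.

Becker: $720 | Ibarra: $460 | Chaudhri: $585 | Nwosu: $1,230 | Haddad: $1,895 | Sato: $1,710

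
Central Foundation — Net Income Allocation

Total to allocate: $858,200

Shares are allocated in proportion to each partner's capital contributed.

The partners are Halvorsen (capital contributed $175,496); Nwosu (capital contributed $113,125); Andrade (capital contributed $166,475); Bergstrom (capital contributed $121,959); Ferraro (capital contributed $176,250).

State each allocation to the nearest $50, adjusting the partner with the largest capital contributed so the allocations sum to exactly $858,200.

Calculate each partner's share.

Halvorsen: $199,950 · Nwosu: $128,900 · Andrade: $189,650 · Bergstrom: $138,950 · Ferraro: $200,750

Capital contributed total: 753,305.
Raw shares: Halvorsen 175,496/753,305 × $858,200 = 199,933.18; Nwosu 113,125/753,305 × $858,200 = 128,877.25; Andrade 166,475/753,305 × $858,200 = 189,656.04; Bergstrom 121,959/753,305 × $858,200 = 138,941.35; Ferraro 176,250/753,305 × $858,200 = 200,792.18.
At nearest $50: Halvorsen $199,950; Nwosu $128,900; Andrade $189,650; Bergstrom $138,950; Ferraro $200,800. Sum = $858,250.
Difference $858,200 − $858,250 = −$50 applied to largest capital contributed (Ferraro): Ferraro becomes $200,750.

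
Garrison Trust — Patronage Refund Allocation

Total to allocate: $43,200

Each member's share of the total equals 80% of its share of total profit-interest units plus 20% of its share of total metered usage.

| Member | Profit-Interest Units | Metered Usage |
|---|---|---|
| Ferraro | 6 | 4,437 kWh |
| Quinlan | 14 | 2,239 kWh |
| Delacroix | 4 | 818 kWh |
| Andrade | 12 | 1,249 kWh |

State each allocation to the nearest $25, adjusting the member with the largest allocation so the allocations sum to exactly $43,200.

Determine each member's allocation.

Totals — profit-interest units 36, metered usage 8,743.
Combined weights (80% profit-interest units + 20% metered usage): Ferraro 0.2348; Quinlan 0.3623; Delacroix 0.1076; Andrade 0.2952.
Proportional shares: Ferraro 10,144.73; Quinlan 15,652.62; Delacroix 4,648.36; Andrade 12,754.29.
After rounding ($25): Ferraro $10,150; Quinlan $15,650; Delacroix $4,650; Andrade $12,750. Sum = $43,200.
No rounding difference to absorb.

Ferraro: $10,150; Quinlan: $15,650; Delacroix: $4,650; Andrade: $12,750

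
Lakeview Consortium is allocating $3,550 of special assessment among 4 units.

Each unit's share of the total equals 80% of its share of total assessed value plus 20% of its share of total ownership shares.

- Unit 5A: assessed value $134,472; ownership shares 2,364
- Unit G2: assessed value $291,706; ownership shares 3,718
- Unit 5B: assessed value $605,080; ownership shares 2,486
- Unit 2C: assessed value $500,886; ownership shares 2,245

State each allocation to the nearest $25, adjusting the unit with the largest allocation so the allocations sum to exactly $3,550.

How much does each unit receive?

Totals — assessed value 1,532,144, ownership shares 10,813.
Blended shares (80% assessed value + 20% ownership shares): Unit 5A 0.1139; Unit G2 0.2211; Unit 5B 0.3619; Unit 2C 0.3031.
Raw shares: Unit 5A 404.48; Unit G2 784.84; Unit 5B 1,284.82; Unit 2C 1,075.86.
Rounded to nearest $25: Unit 5A $400; Unit G2 $775; Unit 5B $1,275; Unit 2C $1,075. Sum = $3,525.
Difference $3,550 − $3,525 = +$25 applied to largest allocation (Unit 5B): Unit 5B becomes $1,300.

Unit 5A: $400 | Unit G2: $775 | Unit 5B: $1,300 | Unit 2C: $1,075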